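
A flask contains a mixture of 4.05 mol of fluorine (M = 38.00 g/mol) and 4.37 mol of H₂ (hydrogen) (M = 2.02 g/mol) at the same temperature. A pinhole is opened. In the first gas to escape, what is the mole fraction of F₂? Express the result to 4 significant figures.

0.1761

Effusion rate of each component ∝ n_i/√M_i (partial pressure × 1/√M).
x_F₂(eff) = (n_F₂/√M_F₂) / (n_F₂/√M_F₂ + n_H₂/√M_H₂)
= (4.05/√38.00) / (4.05/√38.00 + 4.37/√2.02) = 0.6570/(0.6570 + 3.075) = 0.1761.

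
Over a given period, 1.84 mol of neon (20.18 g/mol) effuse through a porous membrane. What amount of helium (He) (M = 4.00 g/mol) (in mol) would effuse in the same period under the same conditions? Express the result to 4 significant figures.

Using Graham's law: rate_He/rate_Ne = √(M_Ne/M_He) = √(20.18/4.00) = √5.045 = 2.246.
So the amount for He is 1.84 × 2.246 = 4.133 mol.

4.133 mol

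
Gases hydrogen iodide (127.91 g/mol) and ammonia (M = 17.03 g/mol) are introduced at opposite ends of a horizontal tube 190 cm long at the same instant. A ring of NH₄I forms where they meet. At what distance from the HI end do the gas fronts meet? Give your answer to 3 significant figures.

Distances travelled in equal time are proportional to diffusion rates, so d_HI/d_NH₃ = √(M_NH₃/M_HI) = √(17.03/127.91) = 0.3649.
With d_HI + d_NH₃ = 190 cm, d_NH₃ = 190/(1 + 0.3649) = 139.2 cm.
d_HI = 190 − 139.2 = 50.8 cm.

50.8 cm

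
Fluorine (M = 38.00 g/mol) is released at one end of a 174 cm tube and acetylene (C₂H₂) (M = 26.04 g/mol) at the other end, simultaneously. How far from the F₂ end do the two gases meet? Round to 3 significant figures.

Graham's law gives d_F₂/d_C₂H₂ = rate_F₂/rate_C₂H₂ = √(M_C₂H₂/M_F₂) = √(26.04/38.00) = 0.8278.
With d_F₂ + d_C₂H₂ = 174 cm, d_C₂H₂ = 174/(1 + 0.8278) = 95.20 cm.
d_F₂ = 174 − 95.20 = 78.8 cm.

78.8 cm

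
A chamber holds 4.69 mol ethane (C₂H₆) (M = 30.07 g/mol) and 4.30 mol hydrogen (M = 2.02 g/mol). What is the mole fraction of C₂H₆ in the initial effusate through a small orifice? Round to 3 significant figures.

0.220

Each component's effusion rate ∝ (its partial pressure)·(1/√M) ∝ n_i/√M_i.
So x_C₂H₆ in the escaping gas = (n_C₂H₆/√M_C₂H₆) / Σ(n_i/√M_i)
= (4.69/√30.07) / (4.69/√30.07 + 4.30/√2.02) = 0.8553/(0.8553 + 3.025) = 0.220.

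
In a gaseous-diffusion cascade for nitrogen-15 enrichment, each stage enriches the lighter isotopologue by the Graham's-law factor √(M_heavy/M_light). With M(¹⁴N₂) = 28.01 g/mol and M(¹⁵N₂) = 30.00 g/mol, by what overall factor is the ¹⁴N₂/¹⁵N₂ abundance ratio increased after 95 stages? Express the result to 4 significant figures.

26.05

Each stage multiplies the ratio by α = √(30.00/28.01), so after 95 stages the overall factor is α^95 = (30.00/28.01)^(95/2).
= 1.07105^(95/2) = 26.05.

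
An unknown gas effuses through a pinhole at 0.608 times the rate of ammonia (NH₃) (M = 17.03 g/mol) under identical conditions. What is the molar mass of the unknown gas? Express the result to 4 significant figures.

46.07 g/mol

From Graham's law, rate_X/rate_NH₃ = √(M_NH₃/M_X).
0.608 = √(17.03/M_X)
M_X = 17.03 / 0.608² = 17.03 / 0.3697 = 46.07 g/mol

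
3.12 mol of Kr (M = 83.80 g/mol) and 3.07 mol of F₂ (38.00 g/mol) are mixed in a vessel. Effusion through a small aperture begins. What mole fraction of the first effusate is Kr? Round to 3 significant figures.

Each component's effusion rate ∝ (its partial pressure)·(1/√M) ∝ n_i/√M_i.
So x_Kr in the escaping gas = (n_Kr/√M_Kr) / Σ(n_i/√M_i)
= (3.12/√83.80) / (3.12/√83.80 + 3.07/√38.00) = 0.3408/(0.3408 + 0.4980) = 0.406.

0.406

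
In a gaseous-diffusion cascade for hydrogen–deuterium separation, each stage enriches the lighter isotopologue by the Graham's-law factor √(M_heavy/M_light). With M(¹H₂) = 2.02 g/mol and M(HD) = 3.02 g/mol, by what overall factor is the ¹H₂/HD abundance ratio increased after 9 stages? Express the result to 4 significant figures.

After 9 stages the ratio has grown by (√(3.02/2.02))^9 = (3.02/2.02)^(9/2).
= 1.49505^(9/2) = 6.109.

6.109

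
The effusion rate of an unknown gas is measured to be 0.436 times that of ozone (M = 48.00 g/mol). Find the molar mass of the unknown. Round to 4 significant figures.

By Graham's law, rate_X/rate_O₃ = √(M_O₃/M_X).
0.436 = √(48.00/M_X)
M_X = 48.00 / 0.436² = 48.00 / 0.1901 = 252.5 g/mol

252.5 g/mol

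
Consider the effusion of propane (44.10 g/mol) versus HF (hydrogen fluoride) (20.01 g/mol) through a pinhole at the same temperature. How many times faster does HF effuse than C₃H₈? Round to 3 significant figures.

By Graham's law, rate_HF/rate_C₃H₈ = √(M_C₃H₈/M_HF) = √(44.10/20.01) = √2.204 = 1.48.

1.48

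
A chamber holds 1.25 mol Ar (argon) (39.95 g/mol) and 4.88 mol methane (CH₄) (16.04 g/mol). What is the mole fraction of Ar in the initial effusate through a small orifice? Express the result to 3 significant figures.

Effusion rate of each component ∝ n_i/√M_i (partial pressure × 1/√M).
So x_Ar in the escaping gas = (n_Ar/√M_Ar) / Σ(n_i/√M_i)
= (1.25/√39.95) / (1.25/√39.95 + 4.88/√16.04) = 0.1978/(0.1978 + 1.218) = 0.140.

0.140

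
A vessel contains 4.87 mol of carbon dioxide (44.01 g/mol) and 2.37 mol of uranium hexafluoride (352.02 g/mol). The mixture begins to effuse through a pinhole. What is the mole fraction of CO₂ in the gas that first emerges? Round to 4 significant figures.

0.8532

Effusion rate of each component ∝ n_i/√M_i (partial pressure × 1/√M).
Mole fraction of CO₂ in the effusate = (n_CO₂/√M_CO₂) / (n_CO₂/√M_CO₂ + n_UF₆/√M_UF₆)
= (4.87/√44.01) / (4.87/√44.01 + 2.37/√352.02) = 0.7341/(0.7341 + 0.1263) = 0.8532.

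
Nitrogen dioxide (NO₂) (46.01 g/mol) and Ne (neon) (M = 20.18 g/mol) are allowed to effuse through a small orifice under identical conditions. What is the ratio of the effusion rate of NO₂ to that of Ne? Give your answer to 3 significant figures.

0.662

Since effusion rate ∝ 1/√M, rate_NO₂/rate_Ne = √(M_Ne/M_NO₂) = √(20.18/46.01) = √0.4386 = 0.662.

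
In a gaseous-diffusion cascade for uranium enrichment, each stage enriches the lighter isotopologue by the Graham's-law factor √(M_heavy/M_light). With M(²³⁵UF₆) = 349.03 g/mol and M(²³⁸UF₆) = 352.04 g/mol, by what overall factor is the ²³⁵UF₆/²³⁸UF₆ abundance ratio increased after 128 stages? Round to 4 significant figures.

1.732

Overall factor = α^128 with α = √(352.04/349.03), i.e. (352.04/349.03)^(128/2).
= 1.00862^64 = 1.732.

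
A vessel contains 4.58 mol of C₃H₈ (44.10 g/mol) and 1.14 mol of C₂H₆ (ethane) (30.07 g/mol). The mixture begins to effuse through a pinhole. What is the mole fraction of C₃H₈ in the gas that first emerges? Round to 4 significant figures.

Rate_i ∝ x_i/√M_i (Graham's law weighted by mole fraction), so the effusate composition follows n_i/√M_i.
So x_C₃H₈ in the escaping gas = (n_C₃H₈/√M_C₃H₈) / Σ(n_i/√M_i)
= (4.58/√44.10) / (4.58/√44.10 + 1.14/√30.07) = 0.6897/(0.6897 + 0.2079) = 0.7684.

0.7684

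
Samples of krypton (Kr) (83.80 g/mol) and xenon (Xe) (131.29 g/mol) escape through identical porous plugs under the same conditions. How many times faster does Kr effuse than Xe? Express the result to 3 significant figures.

Using Graham's law: rate_Kr/rate_Xe = √(M_Xe/M_Kr) = √(131.29/83.80) = √1.567 = 1.25.

1.25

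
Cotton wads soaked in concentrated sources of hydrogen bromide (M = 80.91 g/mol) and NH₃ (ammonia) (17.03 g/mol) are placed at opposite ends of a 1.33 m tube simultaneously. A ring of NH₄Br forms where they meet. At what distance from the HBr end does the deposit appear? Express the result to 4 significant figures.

0.4183 m

The fronts meet when d_HBr + d_NH₃ = L with d_HBr/d_NH₃ = √(M_NH₃/M_HBr) (Graham's law). Here √(M_NH₃/M_HBr) = √(17.03/80.91) = 0.4588.
With d_HBr + d_NH₃ = 1.33 m, d_NH₃ = 1.33/(1 + 0.4588) = 0.9117 m.
d_HBr = 1.33 − 0.9117 = 0.4183 m.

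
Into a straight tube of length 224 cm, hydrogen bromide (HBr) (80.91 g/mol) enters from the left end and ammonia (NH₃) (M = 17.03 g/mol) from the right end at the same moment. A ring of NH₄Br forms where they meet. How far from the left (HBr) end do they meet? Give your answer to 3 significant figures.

Graham's law gives d_HBr/d_NH₃ = rate_HBr/rate_NH₃ = √(M_NH₃/M_HBr) = √(17.03/80.91) = 0.4588.
With d_HBr + d_NH₃ = 224 cm, d_NH₃ = 224/(1 + 0.4588) = 153.6 cm.
d_HBr = 224 − 153.6 = 70.4 cm.

70.4 cm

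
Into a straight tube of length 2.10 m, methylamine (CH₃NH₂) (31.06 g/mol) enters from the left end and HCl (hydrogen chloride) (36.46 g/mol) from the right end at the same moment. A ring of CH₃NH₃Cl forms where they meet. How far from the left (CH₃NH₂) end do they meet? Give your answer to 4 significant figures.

1.092 m

In equal time, each gas travels a distance ∝ its rate ∝ 1/√M, so d_CH₃NH₂/d_HCl = √(M_HCl/M_CH₃NH₂) = √(36.46/31.06) = 1.083.
With d_CH₃NH₂ + d_HCl = 2.10 m, d_HCl = 2.10/(1 + 1.083) = 1.008 m.
d_CH₃NH₂ = 2.10 − 1.008 = 1.092 m.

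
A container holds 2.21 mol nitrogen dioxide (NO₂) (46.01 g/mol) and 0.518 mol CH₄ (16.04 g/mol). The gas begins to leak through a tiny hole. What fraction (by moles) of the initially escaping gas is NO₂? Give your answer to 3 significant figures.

Each component's effusion rate ∝ (its partial pressure)·(1/√M) ∝ n_i/√M_i.
x_NO₂(eff) = (n_NO₂/√M_NO₂) / (n_NO₂/√M_NO₂ + n_CH₄/√M_CH₄)
= (2.21/√46.01) / (2.21/√46.01 + 0.518/√16.04) = 0.3258/(0.3258 + 0.1293) = 0.716.

0.716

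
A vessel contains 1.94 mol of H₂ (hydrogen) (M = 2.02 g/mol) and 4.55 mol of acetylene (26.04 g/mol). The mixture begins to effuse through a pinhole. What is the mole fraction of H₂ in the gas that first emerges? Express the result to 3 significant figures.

Effusion rate of each component ∝ n_i/√M_i (partial pressure × 1/√M).
So x_H₂ in the escaping gas = (n_H₂/√M_H₂) / Σ(n_i/√M_i)
= (1.94/√2.02) / (1.94/√2.02 + 4.55/√26.04) = 1.365/(1.365 + 0.8916) = 0.605.

0.605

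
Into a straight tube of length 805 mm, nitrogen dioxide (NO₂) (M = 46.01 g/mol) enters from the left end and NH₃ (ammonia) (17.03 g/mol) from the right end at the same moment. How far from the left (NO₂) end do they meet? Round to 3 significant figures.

304 mm

Graham's law gives d_NO₂/d_NH₃ = rate_NO₂/rate_NH₃ = √(M_NH₃/M_NO₂) = √(17.03/46.01) = 0.6084.
With d_NO₂ + d_NH₃ = 805 mm, d_NH₃ = 805/(1 + 0.6084) = 500.5 mm.
d_NO₂ = 805 − 500.5 = 304 mm.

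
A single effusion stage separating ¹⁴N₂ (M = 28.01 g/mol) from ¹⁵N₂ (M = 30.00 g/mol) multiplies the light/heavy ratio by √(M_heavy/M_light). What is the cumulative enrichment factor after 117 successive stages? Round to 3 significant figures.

55.4

Each stage multiplies the ratio by α = √(30.00/28.01), so after 117 stages the overall factor is α^117 = (30.00/28.01)^(117/2).
= 1.07105^(117/2) = 55.4.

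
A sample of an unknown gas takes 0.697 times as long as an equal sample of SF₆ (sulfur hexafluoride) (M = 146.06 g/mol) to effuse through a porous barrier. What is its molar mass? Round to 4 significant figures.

By Graham's law, t_X/t_SF₆ = √(M_X/M_SF₆).
0.697 = √(M_X/146.06)
M_X = 146.06 × 0.697² = 146.06 × 0.4858 = 70.96 g/mol

70.96 g/mol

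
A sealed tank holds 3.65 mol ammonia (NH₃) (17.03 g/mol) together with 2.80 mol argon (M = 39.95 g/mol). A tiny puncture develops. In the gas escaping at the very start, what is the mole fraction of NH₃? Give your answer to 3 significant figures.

Effusion rate of each component ∝ n_i/√M_i (partial pressure × 1/√M).
So x_NH₃ in the escaping gas = (n_NH₃/√M_NH₃) / Σ(n_i/√M_i)
= (3.65/√17.03) / (3.65/√17.03 + 2.80/√39.95) = 0.8845/(0.8845 + 0.4430) = 0.666.

0.666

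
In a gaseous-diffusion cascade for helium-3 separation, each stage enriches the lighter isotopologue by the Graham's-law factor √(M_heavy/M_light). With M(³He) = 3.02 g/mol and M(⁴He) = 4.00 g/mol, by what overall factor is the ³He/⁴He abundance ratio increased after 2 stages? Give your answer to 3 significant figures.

1.32

Each stage multiplies the ratio by α = √(4.00/3.02), so after 2 stages the overall factor is α^2 = (4.00/3.02)^(2/2).
= 1.32450^1 = 1.32.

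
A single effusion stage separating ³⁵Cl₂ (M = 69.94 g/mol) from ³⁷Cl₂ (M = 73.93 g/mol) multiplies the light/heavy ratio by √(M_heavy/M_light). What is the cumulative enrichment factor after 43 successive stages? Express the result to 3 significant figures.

Overall factor = α^43 with α = √(73.93/69.94), i.e. (73.93/69.94)^(43/2).
= 1.05705^(43/2) = 3.30.

3.30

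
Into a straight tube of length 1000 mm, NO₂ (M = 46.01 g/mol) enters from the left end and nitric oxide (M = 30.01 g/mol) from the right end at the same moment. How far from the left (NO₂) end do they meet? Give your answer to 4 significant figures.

446.8 mm

The fronts meet when d_NO₂ + d_NO = L with d_NO₂/d_NO = √(M_NO/M_NO₂) (Graham's law). Here √(M_NO/M_NO₂) = √(30.01/46.01) = 0.8076.
With d_NO₂ + d_NO = 1000 mm, d_NO = 1000/(1 + 0.8076) = 553.2 mm.
d_NO₂ = 1000 − 553.2 = 446.8 mm.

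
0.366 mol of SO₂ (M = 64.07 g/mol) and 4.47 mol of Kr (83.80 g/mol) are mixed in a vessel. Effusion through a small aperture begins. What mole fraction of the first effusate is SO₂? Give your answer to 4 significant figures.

0.08562

The effusion rate of species i is ∝ p_i/√M_i ∝ n_i/√M_i.
So x_SO₂ in the escaping gas = (n_SO₂/√M_SO₂) / Σ(n_i/√M_i)
= (0.366/√64.07) / (0.366/√64.07 + 4.47/√83.80) = 0.04573/(0.04573 + 0.4883) = 0.08562.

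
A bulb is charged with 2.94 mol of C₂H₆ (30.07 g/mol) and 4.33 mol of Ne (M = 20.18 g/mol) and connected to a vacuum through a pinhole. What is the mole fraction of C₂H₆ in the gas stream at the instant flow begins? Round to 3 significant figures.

0.357

Rate_i ∝ x_i/√M_i (Graham's law weighted by mole fraction), so the effusate composition follows n_i/√M_i.
Mole fraction of C₂H₆ in the effusate = (n_C₂H₆/√M_C₂H₆) / (n_C₂H₆/√M_C₂H₆ + n_Ne/√M_Ne)
= (2.94/√30.07) / (2.94/√30.07 + 4.33/√20.18) = 0.5361/(0.5361 + 0.9639) = 0.357.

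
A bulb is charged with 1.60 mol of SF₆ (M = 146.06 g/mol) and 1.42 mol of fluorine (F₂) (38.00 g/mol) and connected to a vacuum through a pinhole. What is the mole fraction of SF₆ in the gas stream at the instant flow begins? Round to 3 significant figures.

Rate_i ∝ x_i/√M_i (Graham's law weighted by mole fraction), so the effusate composition follows n_i/√M_i.
So x_SF₆ in the escaping gas = (n_SF₆/√M_SF₆) / Σ(n_i/√M_i)
= (1.60/√146.06) / (1.60/√146.06 + 1.42/√38.00) = 0.1324/(0.1324 + 0.2304) = 0.365.

0.365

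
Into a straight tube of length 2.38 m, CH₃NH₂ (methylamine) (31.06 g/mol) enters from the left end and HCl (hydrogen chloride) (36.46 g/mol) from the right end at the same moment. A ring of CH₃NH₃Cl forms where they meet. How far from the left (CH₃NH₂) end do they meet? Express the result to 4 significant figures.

1.238 m

The fronts meet when d_CH₃NH₂ + d_HCl = L with d_CH₃NH₂/d_HCl = √(M_HCl/M_CH₃NH₂) (Graham's law). Here √(M_HCl/M_CH₃NH₂) = √(36.46/31.06) = 1.083.
With d_CH₃NH₂ + d_HCl = 2.38 m, d_HCl = 2.38/(1 + 1.083) = 1.142 m.
d_CH₃NH₂ = 2.38 − 1.142 = 1.238 m.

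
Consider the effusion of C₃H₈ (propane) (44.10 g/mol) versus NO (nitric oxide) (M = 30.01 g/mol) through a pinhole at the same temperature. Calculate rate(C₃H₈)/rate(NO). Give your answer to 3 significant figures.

From Graham's law, rate_C₃H₈/rate_NO = √(M_NO/M_C₃H₈) = √(30.01/44.10) = √0.6805 = 0.825.

0.825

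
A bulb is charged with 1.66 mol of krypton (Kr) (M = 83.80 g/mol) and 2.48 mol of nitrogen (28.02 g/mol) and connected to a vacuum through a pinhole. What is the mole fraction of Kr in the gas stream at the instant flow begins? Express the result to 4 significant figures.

Effusion rate of each component ∝ n_i/√M_i (partial pressure × 1/√M).
Mole fraction of Kr in the effusate = (n_Kr/√M_Kr) / (n_Kr/√M_Kr + n_N₂/√M_N₂)
= (1.66/√83.80) / (1.66/√83.80 + 2.48/√28.02) = 0.1813/(0.1813 + 0.4685) = 0.2790.

0.2790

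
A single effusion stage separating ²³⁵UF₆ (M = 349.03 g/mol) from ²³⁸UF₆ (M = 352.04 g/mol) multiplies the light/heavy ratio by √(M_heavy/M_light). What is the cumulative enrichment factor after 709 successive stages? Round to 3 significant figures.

The single-stage factor is √(M_heavy/M_light), so 709 stages give [√(352.04/349.03)]^709 = (352.04/349.03)^(709/2).
= 1.00862^(709/2) = 21.0.

21.0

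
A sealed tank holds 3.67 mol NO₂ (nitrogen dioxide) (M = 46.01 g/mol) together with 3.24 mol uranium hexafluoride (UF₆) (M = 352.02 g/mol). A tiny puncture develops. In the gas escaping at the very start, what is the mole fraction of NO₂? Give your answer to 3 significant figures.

0.758

Rate_i ∝ x_i/√M_i (Graham's law weighted by mole fraction), so the effusate composition follows n_i/√M_i.
Mole fraction of NO₂ in the effusate = (n_NO₂/√M_NO₂) / (n_NO₂/√M_NO₂ + n_UF₆/√M_UF₆)
= (3.67/√46.01) / (3.67/√46.01 + 3.24/√352.02) = 0.5411/(0.5411 + 0.1727) = 0.758.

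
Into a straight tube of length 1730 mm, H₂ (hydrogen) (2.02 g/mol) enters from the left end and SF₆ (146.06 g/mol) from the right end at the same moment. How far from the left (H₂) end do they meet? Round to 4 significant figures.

Distances travelled in equal time are proportional to diffusion rates, so d_H₂/d_SF₆ = √(M_SF₆/M_H₂) = √(146.06/2.02) = 8.503.
With d_H₂ + d_SF₆ = 1730 mm, d_SF₆ = 1730/(1 + 8.503) = 182.0 mm.
d_H₂ = 1730 − 182.0 = 1548 mm.

1548 mm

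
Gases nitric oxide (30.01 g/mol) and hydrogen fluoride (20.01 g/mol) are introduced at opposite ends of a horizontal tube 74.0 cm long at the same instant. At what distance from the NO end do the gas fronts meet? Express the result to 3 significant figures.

Distances travelled in equal time are proportional to diffusion rates, so d_NO/d_HF = √(M_HF/M_NO) = √(20.01/30.01) = 0.8166.
With d_NO + d_HF = 74.0 cm, d_HF = 74.0/(1 + 0.8166) = 40.74 cm.
d_NO = 74.0 − 40.74 = 33.3 cm.

33.3 cm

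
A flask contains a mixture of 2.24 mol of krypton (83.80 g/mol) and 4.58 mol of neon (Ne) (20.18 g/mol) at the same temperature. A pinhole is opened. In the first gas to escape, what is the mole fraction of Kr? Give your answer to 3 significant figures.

Effusion rate of each component ∝ n_i/√M_i (partial pressure × 1/√M).
x_Kr(eff) = (n_Kr/√M_Kr) / (n_Kr/√M_Kr + n_Ne/√M_Ne)
= (2.24/√83.80) / (2.24/√83.80 + 4.58/√20.18) = 0.2447/(0.2447 + 1.020) = 0.194.

0.194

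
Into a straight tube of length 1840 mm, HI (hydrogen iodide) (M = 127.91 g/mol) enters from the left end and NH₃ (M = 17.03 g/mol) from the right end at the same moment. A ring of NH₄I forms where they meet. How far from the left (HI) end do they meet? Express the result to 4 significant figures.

491.9 mm

Distances travelled in equal time are proportional to diffusion rates, so d_HI/d_NH₃ = √(M_NH₃/M_HI) = √(17.03/127.91) = 0.3649.
With d_HI + d_NH₃ = 1840 mm, d_NH₃ = 1840/(1 + 0.3649) = 1348 mm.
d_HI = 1840 − 1348 = 491.9 mm.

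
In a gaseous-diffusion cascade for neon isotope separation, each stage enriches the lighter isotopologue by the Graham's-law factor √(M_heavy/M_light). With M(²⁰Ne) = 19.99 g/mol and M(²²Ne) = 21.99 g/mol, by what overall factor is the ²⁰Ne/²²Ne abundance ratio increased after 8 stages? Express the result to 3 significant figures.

The single-stage factor is √(M_heavy/M_light), so 8 stages give [√(21.99/19.99)]^8 = (21.99/19.99)^(8/2).
= 1.10005^4 = 1.46.

1.46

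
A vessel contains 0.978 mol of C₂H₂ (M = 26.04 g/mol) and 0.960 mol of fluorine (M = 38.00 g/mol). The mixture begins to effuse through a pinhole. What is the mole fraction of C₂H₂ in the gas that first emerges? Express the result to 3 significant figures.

0.552

Effusion rate of each component ∝ n_i/√M_i (partial pressure × 1/√M).
x_C₂H₂(eff) = (n_C₂H₂/√M_C₂H₂) / (n_C₂H₂/√M_C₂H₂ + n_F₂/√M_F₂)
= (0.978/√26.04) / (0.978/√26.04 + 0.960/√38.00) = 0.1917/(0.1917 + 0.1557) = 0.552.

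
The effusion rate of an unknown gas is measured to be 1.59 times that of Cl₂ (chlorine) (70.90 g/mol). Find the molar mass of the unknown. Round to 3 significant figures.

28.0 g/mol

Graham's law gives rate_X/rate_Cl₂ = √(M_Cl₂/M_X).
1.59 = √(70.90/M_X)
M_X = 70.90 / 1.59² = 70.90 / 2.528 = 28.0 g/mol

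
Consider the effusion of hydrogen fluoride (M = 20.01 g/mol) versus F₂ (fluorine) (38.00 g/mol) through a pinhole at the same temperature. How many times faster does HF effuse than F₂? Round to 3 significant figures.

1.38

From Graham's law, rate_HF/rate_F₂ = √(M_F₂/M_HF) = √(38.00/20.01) = √1.899 = 1.38.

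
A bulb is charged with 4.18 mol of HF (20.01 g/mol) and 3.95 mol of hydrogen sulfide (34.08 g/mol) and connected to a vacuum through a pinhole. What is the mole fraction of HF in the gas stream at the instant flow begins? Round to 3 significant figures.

The effusion rate of species i is ∝ p_i/√M_i ∝ n_i/√M_i.
So x_HF in the escaping gas = (n_HF/√M_HF) / Σ(n_i/√M_i)
= (4.18/√20.01) / (4.18/√20.01 + 3.95/√34.08) = 0.9344/(0.9344 + 0.6766) = 0.580.

0.580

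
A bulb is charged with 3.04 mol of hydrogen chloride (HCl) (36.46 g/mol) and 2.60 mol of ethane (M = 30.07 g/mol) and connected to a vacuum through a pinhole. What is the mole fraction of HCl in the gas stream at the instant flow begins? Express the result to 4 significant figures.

Each component's effusion rate ∝ (its partial pressure)·(1/√M) ∝ n_i/√M_i.
x_HCl(eff) = (n_HCl/√M_HCl) / (n_HCl/√M_HCl + n_C₂H₆/√M_C₂H₆)
= (3.04/√36.46) / (3.04/√36.46 + 2.60/√30.07) = 0.5035/(0.5035 + 0.4741) = 0.5150.

0.5150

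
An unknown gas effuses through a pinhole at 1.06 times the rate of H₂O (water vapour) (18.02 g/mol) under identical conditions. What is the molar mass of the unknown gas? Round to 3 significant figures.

16.0 g/mol

Graham's law gives rate_X/rate_H₂O = √(M_H₂O/M_X).
1.06 = √(18.02/M_X)
M_X = 18.02 / 1.06² = 18.02 / 1.124 = 16.0 g/mol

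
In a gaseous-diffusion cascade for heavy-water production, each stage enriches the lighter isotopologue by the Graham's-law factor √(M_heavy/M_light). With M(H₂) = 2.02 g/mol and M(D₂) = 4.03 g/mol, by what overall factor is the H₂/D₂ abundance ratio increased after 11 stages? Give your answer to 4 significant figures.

Overall factor = α^11 with α = √(4.03/2.02), i.e. (4.03/2.02)^(11/2).
= 1.99505^(11/2) = 44.64.

44.64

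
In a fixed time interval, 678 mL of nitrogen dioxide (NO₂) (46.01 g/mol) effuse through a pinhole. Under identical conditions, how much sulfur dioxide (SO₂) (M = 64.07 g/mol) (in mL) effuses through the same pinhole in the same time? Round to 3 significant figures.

575 mL

Using Graham's law: rate_SO₂/rate_NO₂ = √(M_NO₂/M_SO₂) = √(46.01/64.07) = √0.7181 = 0.8474.
So the volume for SO₂ is 678 × 0.8474 = 575 mL.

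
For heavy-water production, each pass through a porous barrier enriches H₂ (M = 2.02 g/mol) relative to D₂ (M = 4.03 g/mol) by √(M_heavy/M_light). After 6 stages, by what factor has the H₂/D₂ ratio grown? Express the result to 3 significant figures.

7.94

The single-stage factor is √(M_heavy/M_light), so 6 stages give [√(4.03/2.02)]^6 = (4.03/2.02)^(6/2).
= 1.99505^3 = 7.94.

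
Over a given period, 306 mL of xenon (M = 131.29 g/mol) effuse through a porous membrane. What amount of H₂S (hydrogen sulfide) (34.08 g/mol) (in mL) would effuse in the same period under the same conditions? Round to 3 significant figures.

Since effusion rate ∝ 1/√M, rate_H₂S/rate_Xe = √(M_Xe/M_H₂S) = √(131.29/34.08) = √3.852 = 1.963.
So the volume for H₂S is 306 × 1.963 = 601 mL.

601 mL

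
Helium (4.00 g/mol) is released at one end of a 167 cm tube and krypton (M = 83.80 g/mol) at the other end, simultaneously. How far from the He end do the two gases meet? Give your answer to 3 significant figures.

137 cm

Graham's law gives d_He/d_Kr = rate_He/rate_Kr = √(M_Kr/M_He) = √(83.80/4.00) = 4.577.
With d_He + d_Kr = 167 cm, d_Kr = 167/(1 + 4.577) = 29.94 cm.
d_He = 167 − 29.94 = 137 cm.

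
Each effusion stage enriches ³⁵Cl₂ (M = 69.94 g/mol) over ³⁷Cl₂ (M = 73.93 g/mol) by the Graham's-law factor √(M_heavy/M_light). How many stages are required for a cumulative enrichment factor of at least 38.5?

132

With α = √(73.93/69.94) per stage, ln α = ½ ln(1.05705) = 0.02774.
Need α^N ≥ 38.5 ⇒ N ≥ ln(38.5) / ln α = 3.651 / 0.02774 = 131.60.
Minimum whole number of stages: N = 132.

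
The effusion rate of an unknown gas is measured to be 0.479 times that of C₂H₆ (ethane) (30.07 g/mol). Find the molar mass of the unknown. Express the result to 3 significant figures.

Since effusion rate ∝ 1/√M, rate_X/rate_C₂H₆ = √(M_C₂H₆/M_X).
0.479 = √(30.07/M_X)
M_X = 30.07 / 0.479² = 30.07 / 0.2294 = 131 g/mol

131 g/mol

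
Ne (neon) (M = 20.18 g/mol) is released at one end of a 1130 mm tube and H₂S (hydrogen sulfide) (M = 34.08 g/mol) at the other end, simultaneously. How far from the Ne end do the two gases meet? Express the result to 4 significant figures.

638.6 mm

In equal time, each gas travels a distance ∝ its rate ∝ 1/√M, so d_Ne/d_H₂S = √(M_H₂S/M_Ne) = √(34.08/20.18) = 1.300.
With d_Ne + d_H₂S = 1130 mm, d_H₂S = 1130/(1 + 1.300) = 491.4 mm.
d_Ne = 1130 − 491.4 = 638.6 mm.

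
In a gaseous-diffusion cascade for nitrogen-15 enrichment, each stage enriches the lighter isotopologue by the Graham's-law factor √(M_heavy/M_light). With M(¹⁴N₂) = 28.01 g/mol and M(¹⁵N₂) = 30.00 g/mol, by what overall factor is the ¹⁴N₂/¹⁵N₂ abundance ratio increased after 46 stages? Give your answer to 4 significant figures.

The single-stage factor is √(M_heavy/M_light), so 46 stages give [√(30.00/28.01)]^46 = (30.00/28.01)^(46/2).
= 1.07105^23 = 4.848.

4.848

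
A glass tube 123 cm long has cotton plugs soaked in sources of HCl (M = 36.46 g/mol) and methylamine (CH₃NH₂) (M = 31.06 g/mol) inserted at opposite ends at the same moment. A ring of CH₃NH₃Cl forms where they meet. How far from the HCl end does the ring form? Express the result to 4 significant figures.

The fronts meet when d_HCl + d_CH₃NH₂ = L with d_HCl/d_CH₃NH₂ = √(M_CH₃NH₂/M_HCl) (Graham's law). Here √(M_CH₃NH₂/M_HCl) = √(31.06/36.46) = 0.9230.
With d_HCl + d_CH₃NH₂ = 123 cm, d_CH₃NH₂ = 123/(1 + 0.9230) = 63.96 cm.
d_HCl = 123 − 63.96 = 59.04 cm.

59.04 cm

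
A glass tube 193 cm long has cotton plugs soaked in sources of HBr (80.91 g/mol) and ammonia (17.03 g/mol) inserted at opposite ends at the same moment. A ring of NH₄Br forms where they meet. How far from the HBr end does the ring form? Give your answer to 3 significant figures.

60.7 cm

Graham's law gives d_HBr/d_NH₃ = rate_HBr/rate_NH₃ = √(M_NH₃/M_HBr) = √(17.03/80.91) = 0.4588.
With d_HBr + d_NH₃ = 193 cm, d_NH₃ = 193/(1 + 0.4588) = 132.3 cm.
d_HBr = 193 − 132.3 = 60.7 cm.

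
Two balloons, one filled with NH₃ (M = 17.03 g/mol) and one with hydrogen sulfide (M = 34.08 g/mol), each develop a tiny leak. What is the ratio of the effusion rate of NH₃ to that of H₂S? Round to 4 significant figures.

By Graham's law, rate_NH₃/rate_H₂S = √(M_H₂S/M_NH₃) = √(34.08/17.03) = √2.001 = 1.415.

1.415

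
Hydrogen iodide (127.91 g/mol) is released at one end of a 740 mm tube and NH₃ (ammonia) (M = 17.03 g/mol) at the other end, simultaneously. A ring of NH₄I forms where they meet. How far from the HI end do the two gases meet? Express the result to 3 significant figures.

198 mm

Graham's law gives d_HI/d_NH₃ = rate_HI/rate_NH₃ = √(M_NH₃/M_HI) = √(17.03/127.91) = 0.3649.
With d_HI + d_NH₃ = 740 mm, d_NH₃ = 740/(1 + 0.3649) = 542.2 mm.
d_HI = 740 − 542.2 = 198 mm.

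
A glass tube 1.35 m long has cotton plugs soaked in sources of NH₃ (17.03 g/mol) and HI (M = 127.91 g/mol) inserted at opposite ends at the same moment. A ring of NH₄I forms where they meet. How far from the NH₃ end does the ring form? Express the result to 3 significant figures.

Distances travelled in equal time are proportional to diffusion rates, so d_NH₃/d_HI = √(M_HI/M_NH₃) = √(127.91/17.03) = 2.741.
With d_NH₃ + d_HI = 1.35 m, d_HI = 1.35/(1 + 2.741) = 0.3609 m.
d_NH₃ = 1.35 − 0.3609 = 0.989 m.

0.989 m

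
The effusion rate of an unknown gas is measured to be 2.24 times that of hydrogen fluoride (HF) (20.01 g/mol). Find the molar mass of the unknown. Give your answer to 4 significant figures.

3.988 g/mol

Graham's law gives rate_X/rate_HF = √(M_HF/M_X).
2.24 = √(20.01/M_X)
M_X = 20.01 / 2.24² = 20.01 / 5.018 = 3.988 g/mol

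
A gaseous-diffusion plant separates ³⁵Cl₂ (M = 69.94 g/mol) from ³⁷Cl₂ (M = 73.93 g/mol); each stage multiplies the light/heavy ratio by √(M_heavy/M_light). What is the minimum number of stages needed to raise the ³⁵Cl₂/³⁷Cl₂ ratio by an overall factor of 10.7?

With α = √(73.93/69.94) per stage, ln α = ½ ln(1.05705) = 0.02774.
Need α^N ≥ 10.7 ⇒ N ≥ ln(10.7) / ln α = 2.370 / 0.02774 = 85.44.
Minimum whole number of stages: N = 86.

86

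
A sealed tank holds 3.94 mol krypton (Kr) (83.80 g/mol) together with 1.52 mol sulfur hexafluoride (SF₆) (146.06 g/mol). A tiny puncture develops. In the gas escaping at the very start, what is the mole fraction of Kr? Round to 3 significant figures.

0.774

Effusion rate of each component ∝ n_i/√M_i (partial pressure × 1/√M).
Mole fraction of Kr in the effusate = (n_Kr/√M_Kr) / (n_Kr/√M_Kr + n_SF₆/√M_SF₆)
= (3.94/√83.80) / (3.94/√83.80 + 1.52/√146.06) = 0.4304/(0.4304 + 0.1258) = 0.774.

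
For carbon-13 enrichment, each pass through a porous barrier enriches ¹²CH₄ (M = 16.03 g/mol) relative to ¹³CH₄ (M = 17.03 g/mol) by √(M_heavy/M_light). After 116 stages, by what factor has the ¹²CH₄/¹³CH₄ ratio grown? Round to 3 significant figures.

Overall factor = α^116 with α = √(17.03/16.03), i.e. (17.03/16.03)^(116/2).
= 1.06238^58 = 33.4.

33.4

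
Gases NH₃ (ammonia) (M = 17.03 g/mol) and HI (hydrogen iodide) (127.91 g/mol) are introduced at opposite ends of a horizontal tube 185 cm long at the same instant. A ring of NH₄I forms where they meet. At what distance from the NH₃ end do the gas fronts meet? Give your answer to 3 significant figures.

In equal time, each gas travels a distance ∝ its rate ∝ 1/√M, so d_NH₃/d_HI = √(M_HI/M_NH₃) = √(127.91/17.03) = 2.741.
With d_NH₃ + d_HI = 185 cm, d_HI = 185/(1 + 2.741) = 49.46 cm.
d_NH₃ = 185 − 49.46 = 136 cm.

136 cm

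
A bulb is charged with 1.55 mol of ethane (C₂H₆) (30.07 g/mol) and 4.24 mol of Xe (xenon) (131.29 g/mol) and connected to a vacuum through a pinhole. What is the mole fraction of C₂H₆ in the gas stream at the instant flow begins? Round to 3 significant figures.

The effusion rate of species i is ∝ p_i/√M_i ∝ n_i/√M_i.
Mole fraction of C₂H₆ in the effusate = (n_C₂H₆/√M_C₂H₆) / (n_C₂H₆/√M_C₂H₆ + n_Xe/√M_Xe)
= (1.55/√30.07) / (1.55/√30.07 + 4.24/√131.29) = 0.2827/(0.2827 + 0.3700) = 0.433.

0.433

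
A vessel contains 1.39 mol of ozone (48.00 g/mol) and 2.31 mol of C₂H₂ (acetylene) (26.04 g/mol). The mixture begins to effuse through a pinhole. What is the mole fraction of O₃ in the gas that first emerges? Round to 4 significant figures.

The effusion rate of species i is ∝ p_i/√M_i ∝ n_i/√M_i.
So x_O₃ in the escaping gas = (n_O₃/√M_O₃) / Σ(n_i/√M_i)
= (1.39/√48.00) / (1.39/√48.00 + 2.31/√26.04) = 0.2006/(0.2006 + 0.4527) = 0.3071.

0.3071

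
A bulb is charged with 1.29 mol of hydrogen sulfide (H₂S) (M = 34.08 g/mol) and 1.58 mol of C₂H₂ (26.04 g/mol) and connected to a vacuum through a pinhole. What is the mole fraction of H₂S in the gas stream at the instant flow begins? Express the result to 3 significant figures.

Effusion rate of each component ∝ n_i/√M_i (partial pressure × 1/√M).
So x_H₂S in the escaping gas = (n_H₂S/√M_H₂S) / Σ(n_i/√M_i)
= (1.29/√34.08) / (1.29/√34.08 + 1.58/√26.04) = 0.2210/(0.2210 + 0.3096) = 0.416.

0.416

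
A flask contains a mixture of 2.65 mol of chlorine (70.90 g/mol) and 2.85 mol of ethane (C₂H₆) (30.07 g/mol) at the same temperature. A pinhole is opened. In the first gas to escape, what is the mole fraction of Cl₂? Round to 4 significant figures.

Effusion rate of each component ∝ n_i/√M_i (partial pressure × 1/√M).
Mole fraction of Cl₂ in the effusate = (n_Cl₂/√M_Cl₂) / (n_Cl₂/√M_Cl₂ + n_C₂H₆/√M_C₂H₆)
= (2.65/√70.90) / (2.65/√70.90 + 2.85/√30.07) = 0.3147/(0.3147 + 0.5197) = 0.3772.

0.3772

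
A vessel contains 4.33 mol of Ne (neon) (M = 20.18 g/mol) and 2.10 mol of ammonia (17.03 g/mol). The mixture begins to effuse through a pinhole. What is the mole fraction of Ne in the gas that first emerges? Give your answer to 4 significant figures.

Rate_i ∝ x_i/√M_i (Graham's law weighted by mole fraction), so the effusate composition follows n_i/√M_i.
x_Ne(eff) = (n_Ne/√M_Ne) / (n_Ne/√M_Ne + n_NH₃/√M_NH₃)
= (4.33/√20.18) / (4.33/√20.18 + 2.10/√17.03) = 0.9639/(0.9639 + 0.5089) = 0.6545.

0.6545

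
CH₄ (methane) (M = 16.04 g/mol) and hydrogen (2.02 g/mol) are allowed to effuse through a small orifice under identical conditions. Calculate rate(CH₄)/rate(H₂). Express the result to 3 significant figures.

By Graham's law, rate_CH₄/rate_H₂ = √(M_H₂/M_CH₄) = √(2.02/16.04) = √0.1259 = 0.355.

0.355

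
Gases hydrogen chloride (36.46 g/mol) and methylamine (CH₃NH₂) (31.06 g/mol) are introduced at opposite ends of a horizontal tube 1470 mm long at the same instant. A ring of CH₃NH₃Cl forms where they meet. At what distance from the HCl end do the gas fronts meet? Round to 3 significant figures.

The fronts meet when d_HCl + d_CH₃NH₂ = L with d_HCl/d_CH₃NH₂ = √(M_CH₃NH₂/M_HCl) (Graham's law). Here √(M_CH₃NH₂/M_HCl) = √(31.06/36.46) = 0.9230.
With d_HCl + d_CH₃NH₂ = 1470 mm, d_CH₃NH₂ = 1470/(1 + 0.9230) = 764.4 mm.
d_HCl = 1470 − 764.4 = 706 mm.

706 mm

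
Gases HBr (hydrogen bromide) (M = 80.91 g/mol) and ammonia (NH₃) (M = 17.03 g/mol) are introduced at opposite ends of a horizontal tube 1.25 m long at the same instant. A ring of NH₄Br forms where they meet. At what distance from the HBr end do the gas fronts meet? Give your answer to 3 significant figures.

In equal time, each gas travels a distance ∝ its rate ∝ 1/√M, so d_HBr/d_NH₃ = √(M_NH₃/M_HBr) = √(17.03/80.91) = 0.4588.
With d_HBr + d_NH₃ = 1.25 m, d_NH₃ = 1.25/(1 + 0.4588) = 0.8569 m.
d_HBr = 1.25 − 0.8569 = 0.393 m.

0.393 m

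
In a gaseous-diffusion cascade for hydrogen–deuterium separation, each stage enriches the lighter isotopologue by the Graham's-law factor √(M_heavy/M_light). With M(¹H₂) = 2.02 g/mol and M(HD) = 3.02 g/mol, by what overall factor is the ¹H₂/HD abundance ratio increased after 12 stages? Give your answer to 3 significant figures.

After 12 stages the ratio has grown by (√(3.02/2.02))^12 = (3.02/2.02)^(12/2).
= 1.49505^6 = 11.2.

11.2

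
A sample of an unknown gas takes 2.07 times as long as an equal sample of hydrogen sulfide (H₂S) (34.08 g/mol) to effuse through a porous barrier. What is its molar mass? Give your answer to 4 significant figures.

From Graham's law, t_X/t_H₂S = √(M_X/M_H₂S).
2.07 = √(M_X/34.08)
M_X = 34.08 × 2.07² = 34.08 × 4.285 = 146.0 g/mol

146.0 g/mol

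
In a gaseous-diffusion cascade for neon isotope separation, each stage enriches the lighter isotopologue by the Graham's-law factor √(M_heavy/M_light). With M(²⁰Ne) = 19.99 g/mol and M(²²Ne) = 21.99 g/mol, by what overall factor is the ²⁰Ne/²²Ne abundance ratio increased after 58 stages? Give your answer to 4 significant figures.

Overall factor = α^58 with α = √(21.99/19.99), i.e. (21.99/19.99)^(58/2).
= 1.10005^29 = 15.88.

15.88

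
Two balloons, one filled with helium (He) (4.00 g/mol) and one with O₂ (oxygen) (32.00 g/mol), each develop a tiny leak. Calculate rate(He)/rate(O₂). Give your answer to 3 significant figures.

From Graham's law, rate_He/rate_O₂ = √(M_O₂/M_He) = √(32.00/4.00) = √8.000 = 2.83.

2.83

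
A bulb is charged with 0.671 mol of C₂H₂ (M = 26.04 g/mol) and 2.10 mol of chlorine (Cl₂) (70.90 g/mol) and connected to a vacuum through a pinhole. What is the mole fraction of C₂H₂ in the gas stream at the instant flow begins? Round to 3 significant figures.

0.345

Rate_i ∝ x_i/√M_i (Graham's law weighted by mole fraction), so the effusate composition follows n_i/√M_i.
x_C₂H₂(eff) = (n_C₂H₂/√M_C₂H₂) / (n_C₂H₂/√M_C₂H₂ + n_Cl₂/√M_Cl₂)
= (0.671/√26.04) / (0.671/√26.04 + 2.10/√70.90) = 0.1315/(0.1315 + 0.2494) = 0.345.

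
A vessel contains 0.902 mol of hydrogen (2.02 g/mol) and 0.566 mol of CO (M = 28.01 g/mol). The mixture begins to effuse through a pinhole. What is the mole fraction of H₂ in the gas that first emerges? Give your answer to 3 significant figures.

0.856

Each component's effusion rate ∝ (its partial pressure)·(1/√M) ∝ n_i/√M_i.
So x_H₂ in the escaping gas = (n_H₂/√M_H₂) / Σ(n_i/√M_i)
= (0.902/√2.02) / (0.902/√2.02 + 0.566/√28.01) = 0.6346/(0.6346 + 0.1069) = 0.856.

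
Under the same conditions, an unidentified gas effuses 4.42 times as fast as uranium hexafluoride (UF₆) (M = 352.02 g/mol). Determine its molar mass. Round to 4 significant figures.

Since effusion rate ∝ 1/√M, rate_X/rate_UF₆ = √(M_UF₆/M_X).
4.42 = √(352.02/M_X)
M_X = 352.02 / 4.42² = 352.02 / 19.54 = 18.02 g/mol

18.02 g/mol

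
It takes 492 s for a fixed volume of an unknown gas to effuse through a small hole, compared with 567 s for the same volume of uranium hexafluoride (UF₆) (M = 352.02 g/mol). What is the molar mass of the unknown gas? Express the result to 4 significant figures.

265.1 g/mol

Graham's law gives t_X/t_UF₆ = √(M_X/M_UF₆).
492/567 = 0.8677 = √(M_X/352.02)
M_X = 352.02 × 0.8677² = 352.02 × 0.7529 = 265.1 g/mol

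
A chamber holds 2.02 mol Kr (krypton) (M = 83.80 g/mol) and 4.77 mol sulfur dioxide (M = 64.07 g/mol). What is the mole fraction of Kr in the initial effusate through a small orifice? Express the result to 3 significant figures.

Effusion rate of each component ∝ n_i/√M_i (partial pressure × 1/√M).
So x_Kr in the escaping gas = (n_Kr/√M_Kr) / Σ(n_i/√M_i)
= (2.02/√83.80) / (2.02/√83.80 + 4.77/√64.07) = 0.2207/(0.2207 + 0.5959) = 0.270.

0.270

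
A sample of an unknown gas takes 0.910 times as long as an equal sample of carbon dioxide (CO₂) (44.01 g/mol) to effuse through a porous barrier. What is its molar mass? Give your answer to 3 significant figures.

36.4 g/mol

Since effusion rate ∝ 1/√M, t_X/t_CO₂ = √(M_X/M_CO₂).
0.910 = √(M_X/44.01)
M_X = 44.01 × 0.910² = 44.01 × 0.8281 = 36.4 g/mol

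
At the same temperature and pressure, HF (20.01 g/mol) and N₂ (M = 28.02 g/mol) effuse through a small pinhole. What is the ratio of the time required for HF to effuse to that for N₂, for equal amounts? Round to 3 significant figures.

By Graham's law, t_HF/t_N₂ = √(M_HF/M_N₂) = √(20.01/28.02) = √0.7141 = 0.845.

0.845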